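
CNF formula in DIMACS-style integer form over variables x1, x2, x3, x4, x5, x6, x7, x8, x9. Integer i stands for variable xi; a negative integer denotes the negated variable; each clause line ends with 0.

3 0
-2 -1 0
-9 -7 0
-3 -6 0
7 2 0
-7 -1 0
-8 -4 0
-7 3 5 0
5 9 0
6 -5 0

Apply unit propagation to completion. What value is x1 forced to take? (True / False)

False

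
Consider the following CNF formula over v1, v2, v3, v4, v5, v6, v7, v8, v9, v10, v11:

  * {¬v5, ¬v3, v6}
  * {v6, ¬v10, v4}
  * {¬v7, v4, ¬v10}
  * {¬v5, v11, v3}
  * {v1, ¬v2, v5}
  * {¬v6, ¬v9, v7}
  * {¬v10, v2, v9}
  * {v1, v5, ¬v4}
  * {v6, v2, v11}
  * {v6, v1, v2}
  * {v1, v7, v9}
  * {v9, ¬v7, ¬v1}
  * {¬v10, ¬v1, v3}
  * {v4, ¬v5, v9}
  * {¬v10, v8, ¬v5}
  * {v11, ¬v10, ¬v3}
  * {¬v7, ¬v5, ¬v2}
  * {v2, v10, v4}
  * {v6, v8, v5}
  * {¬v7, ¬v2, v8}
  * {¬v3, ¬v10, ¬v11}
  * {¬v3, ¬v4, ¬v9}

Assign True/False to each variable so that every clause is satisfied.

v1 = F, v2 = T, v3 = F, v4 = T, v5 = T, v6 = F, v7 = F, v8 = F, v9 = T, v10 = F, v11 = T

Branch on v1: take v1 = False.
Set v2 = True and propagate.
  then v5 is forced to True.
  then v7 is forced to False.
  then v9 is forced to True.
  then v6 is forced to False.
  then v3 is forced to False.
  then v11 is forced to True.
For the remaining variables, v4 = True, v8 = False, v10 = False works.
Every clause has at least one true literal under this assignment.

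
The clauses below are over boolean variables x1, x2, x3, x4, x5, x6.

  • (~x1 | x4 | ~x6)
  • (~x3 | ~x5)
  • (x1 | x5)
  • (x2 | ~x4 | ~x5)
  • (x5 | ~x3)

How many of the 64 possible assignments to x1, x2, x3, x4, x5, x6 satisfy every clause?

Split on x5, then x1.
  x5=1, x1=1: remaining (x2,x3,x4,x6) ∈ {(0,0,0,0); (1,0,0,0); (1,0,1,0); (1,0,1,1)} — 4.
  x5=1, x1=0: x6 free; 3 ways for (x2,x3,x4) × 2^1 = 6.
  x5=0, x1=1: x2 free; 3 ways for (x3,x4,x6) × 2^1 = 6.
  x5=0, x1=0: a clause becomes empty — 0.
Total: 4 + 6 + 6 + 0 = 16.

16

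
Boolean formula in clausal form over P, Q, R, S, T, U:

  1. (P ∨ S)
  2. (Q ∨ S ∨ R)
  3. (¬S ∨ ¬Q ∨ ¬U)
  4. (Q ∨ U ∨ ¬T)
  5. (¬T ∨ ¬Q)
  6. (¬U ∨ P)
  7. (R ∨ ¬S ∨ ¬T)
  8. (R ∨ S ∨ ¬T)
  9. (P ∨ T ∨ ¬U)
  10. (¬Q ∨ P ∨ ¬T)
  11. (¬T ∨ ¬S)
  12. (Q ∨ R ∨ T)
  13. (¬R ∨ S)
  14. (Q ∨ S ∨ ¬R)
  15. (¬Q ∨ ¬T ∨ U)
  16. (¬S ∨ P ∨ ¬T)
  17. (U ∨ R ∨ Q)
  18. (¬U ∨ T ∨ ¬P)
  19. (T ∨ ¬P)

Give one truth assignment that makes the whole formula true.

P=0, Q=0, R=1, S=1, T=0, U=0

Check each clause:
  1. (P ∨ S) — S is true.
  2. (S ∨ R ∨ Q) — R is true.
  3. (¬Q ∨ ¬U ∨ ¬S) — ¬U is true.
  4. (U ∨ Q ∨ ¬T) — ¬T is true.
  5. (¬T ∨ ¬Q) — ¬T is true.
  6. (P ∨ ¬U) — ¬U is true.
  7. (¬S ∨ R ∨ ¬T) — R is true.
  8. (S ∨ ¬T ∨ R) — R is true.
  9. (P ∨ T ∨ ¬U) — ¬U is true.
  10. (P ∨ ¬Q ∨ ¬T) — ¬T is true.
  11. (¬S ∨ ¬T) — ¬T is true.
  12. (Q ∨ T ∨ R) — R is true.
  13. (S ∨ ¬R) — S is true.
  14. (¬R ∨ Q ∨ S) — S is true.
  15. (¬Q ∨ ¬T ∨ U) — ¬T is true.
  16. (¬S ∨ P ∨ ¬T) — ¬T is true.
  17. (U ∨ R ∨ Q) — R is true.
  18. (T ∨ ¬U ∨ ¬P) — ¬U is true.
  19. (T ∨ ¬P) — ¬P is true.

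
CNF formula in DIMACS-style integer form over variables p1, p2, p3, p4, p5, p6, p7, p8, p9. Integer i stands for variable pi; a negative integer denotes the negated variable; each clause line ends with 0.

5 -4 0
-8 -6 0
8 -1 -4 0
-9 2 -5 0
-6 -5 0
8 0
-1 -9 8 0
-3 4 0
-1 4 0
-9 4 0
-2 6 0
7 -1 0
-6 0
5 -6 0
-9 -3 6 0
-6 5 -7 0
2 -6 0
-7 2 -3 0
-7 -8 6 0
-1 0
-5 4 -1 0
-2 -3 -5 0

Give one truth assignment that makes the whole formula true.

p1 = False, p2 = False, p3 = False, p4 = False, p5 = False, p6 = False, p7 = False, p8 = True, p9 = False

The clause (p8) is unit: p8 must be True.
(¬p6) is a unit clause, so p6 = False.
The clause (¬p2) is unit: p2 must be False.
The clause (¬p7) is unit: p7 must be False.
Unit propagation: (¬p1) forces p1 = False.
Pure literal: p3 appears only negated; assign p3 = False.
Pure literal: p9 appears only negated; assign p9 = False.
Branch on p4: take p4 = False.
p5 is now unconstrained; take p5 = False.
Every clause has at least one true literal under this assignment.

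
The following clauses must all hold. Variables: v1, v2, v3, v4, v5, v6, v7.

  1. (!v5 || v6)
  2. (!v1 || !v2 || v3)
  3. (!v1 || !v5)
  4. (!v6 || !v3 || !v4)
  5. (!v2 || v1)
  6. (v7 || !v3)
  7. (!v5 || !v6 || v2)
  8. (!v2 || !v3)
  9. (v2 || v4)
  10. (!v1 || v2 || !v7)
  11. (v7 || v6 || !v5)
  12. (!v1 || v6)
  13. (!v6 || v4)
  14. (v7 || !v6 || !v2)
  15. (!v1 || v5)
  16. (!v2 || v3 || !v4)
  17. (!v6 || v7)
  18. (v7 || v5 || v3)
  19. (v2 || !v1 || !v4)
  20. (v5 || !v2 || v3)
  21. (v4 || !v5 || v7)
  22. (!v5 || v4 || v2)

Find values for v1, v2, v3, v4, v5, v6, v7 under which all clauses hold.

v1 = False, v2 = False, v3 = False, v4 = True, v5 = False, v6 = False, v7 = True

Check each clause:
  1. (!v5 || v6) — !v5 is true.
  2. (!v2 || v3 || !v1) — !v2 is true.
  3. (!v1 || !v5) — !v5 is true.
  4. (!v3 || !v6 || !v4) — !v6 is true.
  5. (v1 || !v2) — !v2 is true.
  6. (!v3 || v7) — !v3 is true.
  7. (!v6 || !v5 || v2) — !v6 is true.
  8. (!v2 || !v3) — !v3 is true.
  9. (v2 || v4) — v4 is true.
  10. (v2 || !v1 || !v7) — !v1 is true.
  11. (!v5 || v6 || v7) — !v5 is true.
  12. (v6 || !v1) — !v1 is true.
  13. (!v6 || v4) — !v6 is true.
  14. (!v2 || !v6 || v7) — !v6 is true.
  15. (v5 || !v1) — !v1 is true.
  16. (!v4 || v3 || !v2) — !v2 is true.
  17. (v7 || !v6) — !v6 is true.
  18. (v7 || v5 || v3) — v7 is true.
  19. (v2 || !v1 || !v4) — !v1 is true.
  20. (!v2 || v5 || v3) — !v2 is true.
  21. (v4 || v7 || !v5) — !v5 is true.
  22. (v4 || !v5 || v2) — !v5 is true.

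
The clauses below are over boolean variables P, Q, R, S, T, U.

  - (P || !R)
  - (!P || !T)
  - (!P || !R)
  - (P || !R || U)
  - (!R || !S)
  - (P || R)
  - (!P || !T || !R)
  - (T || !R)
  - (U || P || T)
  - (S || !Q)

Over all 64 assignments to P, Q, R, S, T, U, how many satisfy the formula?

6

Satisfying assignments:
  P=T Q=F R=F S=F T=F U=F
  P=T Q=F R=F S=F T=F U=T
  P=T Q=F R=F S=T T=F U=F
  P=T Q=F R=F S=T T=F U=T
  P=T Q=T R=F S=T T=F U=F
  P=T Q=T R=F S=T T=F U=T
Count: 6.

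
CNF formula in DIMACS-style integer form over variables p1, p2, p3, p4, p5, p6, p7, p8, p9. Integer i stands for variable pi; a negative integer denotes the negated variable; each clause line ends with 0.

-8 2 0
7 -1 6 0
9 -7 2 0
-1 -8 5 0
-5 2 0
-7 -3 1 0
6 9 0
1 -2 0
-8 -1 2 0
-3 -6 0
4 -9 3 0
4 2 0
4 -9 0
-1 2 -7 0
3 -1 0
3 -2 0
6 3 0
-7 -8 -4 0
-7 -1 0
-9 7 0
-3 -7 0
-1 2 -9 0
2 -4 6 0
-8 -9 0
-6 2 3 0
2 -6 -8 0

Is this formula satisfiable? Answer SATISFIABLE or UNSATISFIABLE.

p2 = True:
  propagation gives p1=True, p3=True, p6=False, p7=True; an empty clause results — contradiction.
p2 = False:
  propagation gives p8=False, p5=False, p4=True, p6=True; an empty clause results — contradiction.
Every branch closes, so no satisfying assignment exists.

UNSATISFIABLE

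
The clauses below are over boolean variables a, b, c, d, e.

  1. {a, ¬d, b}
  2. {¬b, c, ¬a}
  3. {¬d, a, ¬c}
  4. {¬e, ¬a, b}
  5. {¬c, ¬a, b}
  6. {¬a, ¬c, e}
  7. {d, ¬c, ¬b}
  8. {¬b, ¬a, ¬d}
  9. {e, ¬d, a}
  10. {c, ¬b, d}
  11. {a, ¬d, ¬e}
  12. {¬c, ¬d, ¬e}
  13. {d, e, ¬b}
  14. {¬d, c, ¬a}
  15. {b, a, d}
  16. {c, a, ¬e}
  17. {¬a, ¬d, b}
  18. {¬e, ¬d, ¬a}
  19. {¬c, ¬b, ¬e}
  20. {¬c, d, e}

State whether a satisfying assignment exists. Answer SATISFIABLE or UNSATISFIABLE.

SATISFIABLE

Set a = True and propagate.
For the remaining variables, b = False, c = False, d = False, e = False works.
So a=T  b=F  c=F  d=F  e=F is a satisfying assignment.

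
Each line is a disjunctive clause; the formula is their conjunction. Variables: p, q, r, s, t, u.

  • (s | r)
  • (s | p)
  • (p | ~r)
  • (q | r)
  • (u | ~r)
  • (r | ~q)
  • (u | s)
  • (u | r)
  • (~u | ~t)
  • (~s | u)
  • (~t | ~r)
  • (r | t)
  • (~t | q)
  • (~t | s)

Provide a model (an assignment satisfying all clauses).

Pure literal: p appears only positively; assign p = True.
Try q = True.
  then r is forced to True.
  then u is forced to True.
  then t is forced to False.
s is now unconstrained; take s = False.
Every clause has at least one true literal under this assignment.

p=True  q=True  r=True  s=False  t=False  u=True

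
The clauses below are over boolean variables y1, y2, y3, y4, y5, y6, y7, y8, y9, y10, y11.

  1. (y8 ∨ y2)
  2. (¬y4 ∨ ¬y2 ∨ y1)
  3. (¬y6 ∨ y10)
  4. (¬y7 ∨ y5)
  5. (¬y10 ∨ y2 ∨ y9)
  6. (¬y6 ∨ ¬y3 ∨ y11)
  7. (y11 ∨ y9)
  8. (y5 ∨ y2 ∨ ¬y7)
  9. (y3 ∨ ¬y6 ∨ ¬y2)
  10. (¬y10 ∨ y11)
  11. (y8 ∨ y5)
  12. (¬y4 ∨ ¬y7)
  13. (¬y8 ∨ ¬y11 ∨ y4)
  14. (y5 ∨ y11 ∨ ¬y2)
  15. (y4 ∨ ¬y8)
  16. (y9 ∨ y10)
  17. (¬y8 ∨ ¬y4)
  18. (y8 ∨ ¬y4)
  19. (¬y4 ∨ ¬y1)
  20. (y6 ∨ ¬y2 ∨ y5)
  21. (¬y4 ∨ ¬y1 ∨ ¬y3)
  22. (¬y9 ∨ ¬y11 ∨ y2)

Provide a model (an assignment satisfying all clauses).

y1=True  y2=True  y3=True  y4=False  y5=True  y6=False  y7=True  y8=False  y9=True  y10=False  y11=False

Check each clause:
  1. (y2 ∨ y8) — y2 is true.
  2. (¬y2 ∨ y1 ∨ ¬y4) — y1 is true.
  3. (y10 ∨ ¬y6) — ¬y6 is true.
  4. (¬y7 ∨ y5) — y5 is true.
  5. (¬y10 ∨ y2 ∨ y9) — y9 is true.
  6. (¬y6 ∨ ¬y3 ∨ y11) — ¬y6 is true.
  7. (y9 ∨ y11) — y9 is true.
  8. (y5 ∨ ¬y7 ∨ y2) — y2 is true.
  9. (¬y2 ∨ ¬y6 ∨ y3) — ¬y6 is true.
  10. (¬y10 ∨ y11) — ¬y10 is true.
  11. (y8 ∨ y5) — y5 is true.
  12. (¬y7 ∨ ¬y4) — ¬y4 is true.
  13. (¬y8 ∨ ¬y11 ∨ y4) — ¬y8 is true.
  14. (y5 ∨ y11 ∨ ¬y2) — y5 is true.
  15. (y4 ∨ ¬y8) — ¬y8 is true.
  16. (y10 ∨ y9) — y9 is true.
  17. (¬y8 ∨ ¬y4) — ¬y8 is true.
  18. (¬y4 ∨ y8) — ¬y4 is true.
  19. (¬y1 ∨ ¬y4) — ¬y4 is true.
  20. (y5 ∨ y6 ∨ ¬y2) — y5 is true.
  21. (¬y4 ∨ ¬y1 ∨ ¬y3) — ¬y4 is true.
  22. (¬y11 ∨ ¬y9 ∨ y2) — y2 is true.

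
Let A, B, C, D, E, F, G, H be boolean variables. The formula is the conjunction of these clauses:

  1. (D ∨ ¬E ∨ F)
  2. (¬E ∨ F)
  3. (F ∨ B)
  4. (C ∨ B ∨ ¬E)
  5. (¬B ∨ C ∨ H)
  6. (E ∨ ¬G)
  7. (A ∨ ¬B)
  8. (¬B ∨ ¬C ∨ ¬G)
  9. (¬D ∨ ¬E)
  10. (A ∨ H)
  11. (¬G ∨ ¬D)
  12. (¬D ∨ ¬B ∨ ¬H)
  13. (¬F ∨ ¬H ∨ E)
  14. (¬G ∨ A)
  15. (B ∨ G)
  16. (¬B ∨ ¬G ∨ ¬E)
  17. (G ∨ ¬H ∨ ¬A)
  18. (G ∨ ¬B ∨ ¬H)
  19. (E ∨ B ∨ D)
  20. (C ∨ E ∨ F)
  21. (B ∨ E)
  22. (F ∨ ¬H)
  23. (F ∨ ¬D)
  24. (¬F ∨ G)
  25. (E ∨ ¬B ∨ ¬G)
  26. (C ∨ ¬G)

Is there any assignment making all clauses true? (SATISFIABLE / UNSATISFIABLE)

SATISFIABLE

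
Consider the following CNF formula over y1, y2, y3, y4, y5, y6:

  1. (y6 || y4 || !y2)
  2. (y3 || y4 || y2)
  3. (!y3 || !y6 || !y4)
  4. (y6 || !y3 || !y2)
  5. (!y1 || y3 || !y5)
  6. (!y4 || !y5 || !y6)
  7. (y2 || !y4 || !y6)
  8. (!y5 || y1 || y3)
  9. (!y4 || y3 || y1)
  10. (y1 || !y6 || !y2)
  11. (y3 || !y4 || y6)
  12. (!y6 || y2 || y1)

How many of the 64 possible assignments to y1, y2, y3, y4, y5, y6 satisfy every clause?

Split on y6, then y3.
  y6=T, y3=T: remaining (y1,y2,y4,y5) ∈ {(T,F,F,F); (T,F,F,T); (T,T,F,F); (T,T,F,T)} — 4.
  y6=T, y3=F: remaining (y1,y2,y4,y5) ∈ {(T,T,F,F); (T,T,T,F)} — 2.
  y6=F, y3=T: forces y2=F; y1, y4, y5 free → 2^3 = 8.
  y6=F, y3=F: a clause becomes empty — 0.
Total: 4 + 2 + 8 + 0 = 14.

14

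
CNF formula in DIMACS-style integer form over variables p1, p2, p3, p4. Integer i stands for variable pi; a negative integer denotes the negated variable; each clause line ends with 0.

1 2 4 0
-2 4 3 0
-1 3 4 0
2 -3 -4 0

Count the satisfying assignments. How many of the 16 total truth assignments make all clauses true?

Case analysis on p4 and p2:
  p4=T, p2=T: remaining (p1,p3) ∈ {(F,F); (F,T); (T,F); (T,T)} — 4.
  p4=T, p2=F: remaining (p1,p3) ∈ {(F,F); (T,F)} — 2.
  p4=F, p2=T: remaining (p1,p3) ∈ {(F,T); (T,T)} — 2.
  p4=F, p2=F: remaining (p1,p3) ∈ {(T,T)} — 1.
Total: 4 + 2 + 2 + 1 = 9.

9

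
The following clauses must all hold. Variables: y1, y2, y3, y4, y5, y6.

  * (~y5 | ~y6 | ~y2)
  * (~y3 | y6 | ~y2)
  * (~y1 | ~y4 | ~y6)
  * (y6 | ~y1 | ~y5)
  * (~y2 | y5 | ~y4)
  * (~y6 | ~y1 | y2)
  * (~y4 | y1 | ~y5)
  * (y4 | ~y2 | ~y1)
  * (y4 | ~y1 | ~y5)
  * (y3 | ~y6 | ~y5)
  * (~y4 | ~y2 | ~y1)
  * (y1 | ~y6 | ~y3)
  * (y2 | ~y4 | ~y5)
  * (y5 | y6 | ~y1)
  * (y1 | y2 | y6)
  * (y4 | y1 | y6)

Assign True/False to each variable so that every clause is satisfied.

y1=F, y2=F, y3=F, y4=F, y5=F, y6=T

Set y1 = False and propagate.
Branch on y2: take y2 = False.
  then y6 is forced to True.
  then y3 is forced to False.
  then y5 is forced to False.
y4 is now unconstrained; take y4 = False.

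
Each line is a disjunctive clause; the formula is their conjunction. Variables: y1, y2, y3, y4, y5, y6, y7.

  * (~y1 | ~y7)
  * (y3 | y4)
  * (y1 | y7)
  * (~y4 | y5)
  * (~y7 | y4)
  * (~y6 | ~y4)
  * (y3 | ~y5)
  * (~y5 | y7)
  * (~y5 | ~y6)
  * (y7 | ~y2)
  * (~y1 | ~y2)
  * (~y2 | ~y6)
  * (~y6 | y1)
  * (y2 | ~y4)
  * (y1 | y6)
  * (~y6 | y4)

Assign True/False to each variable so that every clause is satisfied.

y3 occurs only positively in the remaining clauses — set y3 = True.
Set y1 = True and propagate.
  then y7 is forced to False.
  then y5 is forced to False.
  then y4 is forced to False.
  then y2 is forced to False.
  then y6 is forced to False.
Every clause has at least one true literal under this assignment.
Check each clause:
  1. (~y7 | ~y1) — ~y7 is true.
  2. (y3 | y4) — y3 is true.
  3. (y1 | y7) — y1 is true.
  4. (~y4 | y5) — ~y4 is true.
  5. (y4 | ~y7) — ~y7 is true.
  6. (~y6 | ~y4) — ~y6 is true.
  7. (y3 | ~y5) — y3 is true.
  8. (y7 | ~y5) — ~y5 is true.
  9. (~y5 | ~y6) — ~y6 is true.
  10. (y7 | ~y2) — ~y2 is true.
  11. (~y1 | ~y2) — ~y2 is true.
  12. (~y6 | ~y2) — ~y6 is true.
  13. (~y6 | y1) — y1 is true.
  14. (y2 | ~y4) — ~y4 is true.
  15. (y6 | y1) — y1 is true.
  16. (~y6 | y4) — ~y6 is true.

y1=T  y2=F  y3=T  y4=F  y5=F  y6=F  y7=F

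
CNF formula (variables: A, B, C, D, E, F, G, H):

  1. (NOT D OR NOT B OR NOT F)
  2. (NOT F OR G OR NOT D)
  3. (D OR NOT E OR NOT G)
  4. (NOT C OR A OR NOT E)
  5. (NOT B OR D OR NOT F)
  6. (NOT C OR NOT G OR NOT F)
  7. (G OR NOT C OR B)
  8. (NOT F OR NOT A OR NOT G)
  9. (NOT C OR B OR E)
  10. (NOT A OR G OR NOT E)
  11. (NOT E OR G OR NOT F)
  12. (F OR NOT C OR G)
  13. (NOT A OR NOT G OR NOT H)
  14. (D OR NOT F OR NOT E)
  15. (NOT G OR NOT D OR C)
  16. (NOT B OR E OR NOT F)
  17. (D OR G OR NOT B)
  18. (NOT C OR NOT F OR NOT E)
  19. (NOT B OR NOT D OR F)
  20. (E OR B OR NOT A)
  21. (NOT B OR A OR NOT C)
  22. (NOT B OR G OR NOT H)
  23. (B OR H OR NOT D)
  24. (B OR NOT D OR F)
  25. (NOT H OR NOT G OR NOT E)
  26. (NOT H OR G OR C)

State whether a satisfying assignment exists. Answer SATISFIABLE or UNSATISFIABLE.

Branch on A: take A = False.
Try B = True.
  then C is forced to False.
Try D = False.
  then F is forced to False.
  then G is forced to True.
  then E is forced to False.
H is now unconstrained; take H = False.
Every clause has at least one true literal under this assignment.
So A=F  B=T  C=F  D=F  E=F  F=F  G=T  H=F is a satisfying assignment.

SATISFIABLE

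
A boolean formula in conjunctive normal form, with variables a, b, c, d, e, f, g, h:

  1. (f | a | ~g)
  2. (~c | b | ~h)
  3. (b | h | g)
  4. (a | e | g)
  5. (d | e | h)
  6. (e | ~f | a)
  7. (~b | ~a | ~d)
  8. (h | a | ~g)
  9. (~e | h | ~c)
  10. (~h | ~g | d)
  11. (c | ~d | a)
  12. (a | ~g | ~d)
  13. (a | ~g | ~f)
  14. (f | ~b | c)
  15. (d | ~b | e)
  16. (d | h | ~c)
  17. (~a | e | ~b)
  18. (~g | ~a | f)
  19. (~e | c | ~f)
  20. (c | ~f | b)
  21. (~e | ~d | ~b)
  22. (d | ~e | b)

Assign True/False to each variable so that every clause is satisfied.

Set a = True and propagate.
Branch on b: take b = False.
The remaining clauses are satisfied by c = False, d = True, e = False, f = False, g = False, h = True.

a = 1, b = 0, c = 0, d = 1, e = 0, f = 0, g = 0, h = 1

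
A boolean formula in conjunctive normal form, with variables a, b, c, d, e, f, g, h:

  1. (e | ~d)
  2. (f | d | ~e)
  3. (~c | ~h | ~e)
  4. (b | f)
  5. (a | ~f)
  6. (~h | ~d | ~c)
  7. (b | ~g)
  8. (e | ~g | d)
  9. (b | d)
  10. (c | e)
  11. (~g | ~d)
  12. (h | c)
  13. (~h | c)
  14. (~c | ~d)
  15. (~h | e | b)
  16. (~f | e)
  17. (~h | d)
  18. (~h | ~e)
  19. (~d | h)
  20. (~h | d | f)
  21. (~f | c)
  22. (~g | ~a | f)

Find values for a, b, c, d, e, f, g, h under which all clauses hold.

a=True  b=True  c=True  d=False  e=True  f=True  g=False  h=False

Check each clause:
  1. (~d | e) — ~d is true.
  2. (d | f | ~e) — f is true.
  3. (~h | ~e | ~c) — ~h is true.
  4. (b | f) — b is true.
  5. (~f | a) — a is true.
  6. (~d | ~c | ~h) — ~h is true.
  7. (b | ~g) — ~g is true.
  8. (e | ~g | d) — ~g is true.
  9. (d | b) — b is true.
  10. (e | c) — c is true.
  11. (~g | ~d) — ~g is true.
  12. (h | c) — c is true.
  13. (c | ~h) — ~h is true.
  14. (~c | ~d) — ~d is true.
  15. (e | ~h | b) — ~h is true.
  16. (~f | e) — e is true.
  17. (~h | d) — ~h is true.
  18. (~h | ~e) — ~h is true.
  19. (~d | h) — ~d is true.
  20. (d | ~h | f) — ~h is true.
  21. (c | ~f) — c is true.
  22. (~a | f | ~g) — ~g is true.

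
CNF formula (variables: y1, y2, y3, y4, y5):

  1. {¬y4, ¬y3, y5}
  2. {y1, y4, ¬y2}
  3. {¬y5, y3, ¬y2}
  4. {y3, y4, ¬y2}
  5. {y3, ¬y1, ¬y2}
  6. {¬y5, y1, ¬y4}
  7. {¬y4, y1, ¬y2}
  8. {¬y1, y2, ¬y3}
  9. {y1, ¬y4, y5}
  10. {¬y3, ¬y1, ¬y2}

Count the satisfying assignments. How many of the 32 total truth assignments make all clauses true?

Case analysis on y1 and y2:
  y1=T, y2=T: a clause becomes empty — 0.
  y1=T, y2=F: remaining (y3,y4,y5) ∈ {(F,F,F); (F,F,T); (F,T,F); (F,T,T)} — 4.
  y1=F, y2=T: a clause becomes empty — 0.
  y1=F, y2=F: remaining (y3,y4,y5) ∈ {(F,F,F); (F,F,T); (T,F,F); (T,F,T)} — 4.
Total: 0 + 4 + 0 + 4 = 8.

8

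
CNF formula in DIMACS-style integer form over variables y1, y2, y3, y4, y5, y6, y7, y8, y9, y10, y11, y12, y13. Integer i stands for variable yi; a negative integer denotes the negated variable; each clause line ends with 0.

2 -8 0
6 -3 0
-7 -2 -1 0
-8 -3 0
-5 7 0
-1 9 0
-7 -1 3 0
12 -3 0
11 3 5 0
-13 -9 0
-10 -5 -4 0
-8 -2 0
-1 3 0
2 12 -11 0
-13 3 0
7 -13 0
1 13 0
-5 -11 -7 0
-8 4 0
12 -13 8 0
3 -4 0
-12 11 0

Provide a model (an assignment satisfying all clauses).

y6 occurs only positively in the remaining clauses — set y6 = True.
Set y1 = False and propagate.
  then y13 is forced to True.
  then y9 is forced to False.
  then y3 is forced to True.
  then y8 is forced to False.
  then y12 is forced to True.
  then y7 is forced to True.
  then y11 is forced to True.
  then y5 is forced to False.
y2, y4, y10 are now unconstrained; take y2 = True, y4 = False, y10 = True.

y1 = False  y2 = True  y3 = True  y4 = False  y5 = False  y6 = True  y7 = True  y8 = False  y9 = False  y10 = True  y11 = True  y12 = True  y13 = True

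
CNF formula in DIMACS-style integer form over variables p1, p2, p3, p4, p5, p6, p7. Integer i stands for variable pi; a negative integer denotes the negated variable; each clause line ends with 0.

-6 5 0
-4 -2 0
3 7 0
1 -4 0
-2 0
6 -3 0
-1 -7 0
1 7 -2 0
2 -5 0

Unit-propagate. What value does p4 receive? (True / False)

False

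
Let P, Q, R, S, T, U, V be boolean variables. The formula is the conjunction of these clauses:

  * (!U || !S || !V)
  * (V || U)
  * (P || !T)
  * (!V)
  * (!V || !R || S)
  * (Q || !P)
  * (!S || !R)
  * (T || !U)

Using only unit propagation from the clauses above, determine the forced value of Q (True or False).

(!V) stands alone — V = False.
From (U || V) and V = False: U = True.
(T || !U): since U = True, the clause reduces to (T). T = True.
In (P || !T), !T is now false; P must hold, so P = True.
From (Q || !P) and P = True: Q = True.

True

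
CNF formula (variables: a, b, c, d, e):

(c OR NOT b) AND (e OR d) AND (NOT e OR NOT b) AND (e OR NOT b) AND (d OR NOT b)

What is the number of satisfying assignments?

12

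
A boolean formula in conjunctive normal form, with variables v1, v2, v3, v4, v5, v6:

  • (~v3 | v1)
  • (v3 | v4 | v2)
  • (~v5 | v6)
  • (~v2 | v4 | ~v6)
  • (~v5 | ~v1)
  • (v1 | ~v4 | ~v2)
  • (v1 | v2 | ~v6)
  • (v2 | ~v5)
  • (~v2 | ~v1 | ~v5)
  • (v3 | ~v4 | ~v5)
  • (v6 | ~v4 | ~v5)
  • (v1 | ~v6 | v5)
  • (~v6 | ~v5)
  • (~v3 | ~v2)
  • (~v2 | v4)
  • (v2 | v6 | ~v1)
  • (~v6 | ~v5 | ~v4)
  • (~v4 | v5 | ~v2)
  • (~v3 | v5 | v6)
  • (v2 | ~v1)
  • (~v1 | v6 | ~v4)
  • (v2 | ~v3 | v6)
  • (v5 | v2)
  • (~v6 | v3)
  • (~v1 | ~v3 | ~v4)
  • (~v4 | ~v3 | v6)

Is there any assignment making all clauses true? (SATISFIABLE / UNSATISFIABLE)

v2 = True:
  propagation gives v3=False, v4=True, v1=True, v5=False; an empty clause results — contradiction.
v2 = False:
  propagation gives v5=False; an empty clause results — contradiction.
Every branch closes, so no satisfying assignment exists.

UNSATISFIABLE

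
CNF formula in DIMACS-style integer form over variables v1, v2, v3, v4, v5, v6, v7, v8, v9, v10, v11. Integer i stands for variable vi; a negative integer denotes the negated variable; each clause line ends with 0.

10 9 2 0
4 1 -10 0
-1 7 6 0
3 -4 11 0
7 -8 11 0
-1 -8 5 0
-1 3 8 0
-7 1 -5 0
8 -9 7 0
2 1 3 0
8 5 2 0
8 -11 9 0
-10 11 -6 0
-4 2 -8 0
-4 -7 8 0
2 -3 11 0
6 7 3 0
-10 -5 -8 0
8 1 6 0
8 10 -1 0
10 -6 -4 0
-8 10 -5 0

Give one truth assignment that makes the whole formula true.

v1 = F, v2 = T, v3 = T, v4 = T, v5 = F, v6 = F, v7 = T, v8 = T, v9 = T, v10 = T, v11 = F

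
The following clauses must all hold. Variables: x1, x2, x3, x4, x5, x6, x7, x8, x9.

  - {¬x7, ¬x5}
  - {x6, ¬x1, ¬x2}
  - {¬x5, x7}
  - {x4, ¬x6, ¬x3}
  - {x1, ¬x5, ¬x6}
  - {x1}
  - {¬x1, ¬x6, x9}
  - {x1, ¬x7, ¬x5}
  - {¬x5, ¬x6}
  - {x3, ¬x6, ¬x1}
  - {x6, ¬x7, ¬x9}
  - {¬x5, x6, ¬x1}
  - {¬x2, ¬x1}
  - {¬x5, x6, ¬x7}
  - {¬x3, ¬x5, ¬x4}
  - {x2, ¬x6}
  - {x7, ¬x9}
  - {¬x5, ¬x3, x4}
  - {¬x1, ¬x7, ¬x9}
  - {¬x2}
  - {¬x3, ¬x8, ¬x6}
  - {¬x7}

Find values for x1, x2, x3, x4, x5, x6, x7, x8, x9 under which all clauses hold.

x1=True, x2=False, x3=True, x4=True, x5=False, x6=False, x7=False, x8=False, x9=False

Check each clause:
  1. {¬x7, ¬x5} — ¬x7 is true.
  2. {¬x1, ¬x2, x6} — ¬x2 is true.
  3. {¬x5, x7} — ¬x5 is true.
  4. {¬x6, x4, ¬x3} — ¬x6 is true.
  5. {x1, ¬x6, ¬x5} — x1 is true.
  6. {x1} — x1 is true.
  7. {¬x6, x9, ¬x1} — ¬x6 is true.
  8. {x1, ¬x7, ¬x5} — x1 is true.
  9. {¬x5, ¬x6} — ¬x6 is true.
  10. {¬x6, ¬x1, x3} — ¬x6 is true.
  11. {x6, ¬x9, ¬x7} — ¬x7 is true.
  12. {x6, ¬x5, ¬x1} — ¬x5 is true.
  13. {¬x2, ¬x1} — ¬x2 is true.
  14. {¬x7, x6, ¬x5} — ¬x7 is true.
  15. {¬x3, ¬x5, ¬x4} — ¬x5 is true.
  16. {¬x6, x2} — ¬x6 is true.
  17. {¬x9, x7} — ¬x9 is true.
  18. {x4, ¬x5, ¬x3} — ¬x5 is true.
  19. {¬x1, ¬x7, ¬x9} — ¬x7 is true.
  20. {¬x2} — ¬x2 is true.
  21. {¬x6, ¬x3, ¬x8} — ¬x8 is true.
  22. {¬x7} — ¬x7 is true.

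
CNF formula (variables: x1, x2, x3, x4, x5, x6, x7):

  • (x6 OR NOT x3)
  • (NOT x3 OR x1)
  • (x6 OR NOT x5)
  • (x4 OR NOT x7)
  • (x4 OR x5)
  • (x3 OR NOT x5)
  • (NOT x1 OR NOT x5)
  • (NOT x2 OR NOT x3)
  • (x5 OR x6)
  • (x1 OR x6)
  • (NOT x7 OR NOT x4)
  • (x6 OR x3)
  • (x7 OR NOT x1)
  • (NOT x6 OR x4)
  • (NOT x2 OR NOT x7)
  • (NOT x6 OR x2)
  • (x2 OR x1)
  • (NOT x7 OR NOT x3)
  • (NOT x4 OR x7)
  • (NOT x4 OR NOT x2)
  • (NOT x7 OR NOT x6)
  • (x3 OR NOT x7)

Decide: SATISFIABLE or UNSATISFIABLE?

UNSATISFIABLE

x6 = True:
  propagation gives x4=True, x7=False; an empty clause results — contradiction.
x6 = False:
  propagation gives x3=False; an empty clause results — contradiction.
Every branch closes, so no satisfying assignment exists.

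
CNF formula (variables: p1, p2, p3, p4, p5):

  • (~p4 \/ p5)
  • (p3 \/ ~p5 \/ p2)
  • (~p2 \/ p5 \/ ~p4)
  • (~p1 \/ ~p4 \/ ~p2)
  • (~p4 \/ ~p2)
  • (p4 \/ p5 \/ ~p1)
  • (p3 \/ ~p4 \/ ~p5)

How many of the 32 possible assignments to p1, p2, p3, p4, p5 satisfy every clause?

12

Split on p4, then p5.
  p4=1, p5=1: remaining (p1,p2,p3) ∈ {(0,0,1); (1,0,1)} — 2.
  p4=1, p5=0: a clause becomes empty — 0.
  p4=0, p5=1: p1 free; 3 ways for (p2,p3) × 2^1 = 6.
  p4=0, p5=0: remaining (p1,p2,p3) ∈ {(0,0,0); (0,0,1); (0,1,0); (0,1,1)} — 4.
Total: 2 + 0 + 6 + 4 = 12.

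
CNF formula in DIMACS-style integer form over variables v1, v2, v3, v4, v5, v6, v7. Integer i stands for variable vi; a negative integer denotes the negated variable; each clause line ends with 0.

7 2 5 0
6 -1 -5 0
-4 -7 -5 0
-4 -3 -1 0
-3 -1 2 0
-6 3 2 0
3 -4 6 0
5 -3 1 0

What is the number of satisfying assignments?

42

Split on v3, then v1.
  v3=1, v1=1: v7 free; 3 ways for (v2,v4,v5,v6) × 2^1 = 6.
  v3=1, v1=0: v2, v6 free; 3 ways for (v4,v5,v7) × 2^2 = 12.
  v3=0, v1=1: 10 of the 32 assignments to (v2,v4,v5,v6,v7) work.
  v3=0, v1=0: 14 of the 32 assignments to (v2,v4,v5,v6,v7) work.
Total: 6 + 12 + 10 + 14 = 42.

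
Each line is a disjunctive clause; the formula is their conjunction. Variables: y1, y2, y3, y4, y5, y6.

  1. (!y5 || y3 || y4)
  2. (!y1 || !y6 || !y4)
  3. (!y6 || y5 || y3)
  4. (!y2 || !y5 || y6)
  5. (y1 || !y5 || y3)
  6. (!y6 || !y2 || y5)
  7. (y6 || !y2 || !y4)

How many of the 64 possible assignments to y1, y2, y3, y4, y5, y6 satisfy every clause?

26

Case analysis on y5 and y6:
  y5=T, y6=T: y2 free; 3 ways for (y1,y3,y4) × 2^1 = 6.
  y5=T, y6=F: 5 of the 16 assignments to (y1,y2,y3,y4) work.
  y5=F, y6=T: remaining (y1,y2,y3,y4) ∈ {(F,F,T,F); (F,F,T,T); (T,F,T,F)} — 3.
  y5=F, y6=F: y1, y3 free; 3 ways for (y2,y4) × 2^2 = 12.
Total: 6 + 5 + 3 + 12 = 26.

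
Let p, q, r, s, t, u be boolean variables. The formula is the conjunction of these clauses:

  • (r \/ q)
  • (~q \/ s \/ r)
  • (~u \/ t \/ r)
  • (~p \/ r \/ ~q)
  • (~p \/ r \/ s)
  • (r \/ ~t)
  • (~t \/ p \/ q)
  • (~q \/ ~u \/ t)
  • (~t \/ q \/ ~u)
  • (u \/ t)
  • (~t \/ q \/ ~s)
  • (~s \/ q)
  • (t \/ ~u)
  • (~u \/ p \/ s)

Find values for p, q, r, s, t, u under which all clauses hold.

p = True  q = True  r = True  s = False  t = True  u = True

Check each clause:
  1. (q \/ r) — q is true.
  2. (r \/ ~q \/ s) — r is true.
  3. (r \/ ~u \/ t) — r is true.
  4. (~q \/ r \/ ~p) — r is true.
  5. (r \/ ~p \/ s) — r is true.
  6. (~t \/ r) — r is true.
  7. (q \/ ~t \/ p) — p is true.
  8. (t \/ ~q \/ ~u) — t is true.
  9. (q \/ ~u \/ ~t) — q is true.
  10. (t \/ u) — t is true.
  11. (~t \/ ~s \/ q) — q is true.
  12. (q \/ ~s) — q is true.
  13. (~u \/ t) — t is true.
  14. (~u \/ s \/ p) — p is true.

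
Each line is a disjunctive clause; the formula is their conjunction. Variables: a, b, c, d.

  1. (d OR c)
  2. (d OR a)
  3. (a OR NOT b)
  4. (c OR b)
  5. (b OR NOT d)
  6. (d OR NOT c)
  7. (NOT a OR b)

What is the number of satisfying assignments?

2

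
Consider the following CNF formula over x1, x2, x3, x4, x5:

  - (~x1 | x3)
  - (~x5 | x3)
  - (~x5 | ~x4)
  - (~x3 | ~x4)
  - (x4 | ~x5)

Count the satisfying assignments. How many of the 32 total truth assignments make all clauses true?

Case analysis on x3 and x4:
  x3=1, x4=1: a clause becomes empty — 0.
  x3=1, x4=0: remaining (x1,x2,x5) ∈ {(0,0,0); (0,1,0); (1,0,0); (1,1,0)} — 4.
  x3=0, x4=1: remaining (x1,x2,x5) ∈ {(0,0,0); (0,1,0)} — 2.
  x3=0, x4=0: remaining (x1,x2,x5) ∈ {(0,0,0); (0,1,0)} — 2.
Total: 0 + 4 + 2 + 2 = 8.

8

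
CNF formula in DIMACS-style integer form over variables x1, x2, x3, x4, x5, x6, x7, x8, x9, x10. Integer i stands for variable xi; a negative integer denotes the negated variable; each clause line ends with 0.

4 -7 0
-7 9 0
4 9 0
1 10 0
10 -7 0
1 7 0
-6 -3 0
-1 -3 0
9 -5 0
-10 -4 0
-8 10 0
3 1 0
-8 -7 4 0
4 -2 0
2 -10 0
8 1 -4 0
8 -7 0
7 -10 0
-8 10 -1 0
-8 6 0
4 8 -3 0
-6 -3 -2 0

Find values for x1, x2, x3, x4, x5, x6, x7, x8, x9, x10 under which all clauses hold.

x1 = True, x2 = True, x3 = False, x4 = True, x5 = True, x6 = True, x7 = False, x8 = False, x9 = True, x10 = False

x9 occurs only positively in the remaining clauses — set x9 = True.
Set x1 = True and propagate.
  then x3 is forced to False.
The remaining clauses are satisfied by x2 = True, x4 = True, x5 = True, x6 = True, x7 = False, x8 = False, x10 = False.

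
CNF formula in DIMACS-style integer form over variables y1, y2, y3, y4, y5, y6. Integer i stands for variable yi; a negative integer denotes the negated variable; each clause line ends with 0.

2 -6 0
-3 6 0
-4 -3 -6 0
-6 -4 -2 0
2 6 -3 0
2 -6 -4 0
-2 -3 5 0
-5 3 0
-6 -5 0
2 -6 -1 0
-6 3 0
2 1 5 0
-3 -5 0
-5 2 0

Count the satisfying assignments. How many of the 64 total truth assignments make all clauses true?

The models are:
  y1=F y2=T y3=F y4=F y5=F y6=F
  y1=F y2=T y3=F y4=T y5=F y6=F
  y1=T y2=F y3=F y4=F y5=F y6=F
  y1=T y2=F y3=F y4=T y5=F y6=F
  y1=T y2=T y3=F y4=F y5=F y6=F
  y1=T y2=T y3=F y4=T y5=F y6=F
That's 6 in total.

6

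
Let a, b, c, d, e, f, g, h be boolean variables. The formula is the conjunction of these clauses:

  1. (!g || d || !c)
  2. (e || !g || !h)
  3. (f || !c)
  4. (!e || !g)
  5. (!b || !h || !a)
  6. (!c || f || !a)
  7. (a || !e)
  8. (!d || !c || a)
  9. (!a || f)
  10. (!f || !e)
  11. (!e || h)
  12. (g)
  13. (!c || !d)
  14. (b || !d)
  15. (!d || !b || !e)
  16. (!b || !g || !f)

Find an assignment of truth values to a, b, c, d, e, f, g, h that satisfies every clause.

a = False, b = False, c = False, d = False, e = False, f = True, g = True, h = False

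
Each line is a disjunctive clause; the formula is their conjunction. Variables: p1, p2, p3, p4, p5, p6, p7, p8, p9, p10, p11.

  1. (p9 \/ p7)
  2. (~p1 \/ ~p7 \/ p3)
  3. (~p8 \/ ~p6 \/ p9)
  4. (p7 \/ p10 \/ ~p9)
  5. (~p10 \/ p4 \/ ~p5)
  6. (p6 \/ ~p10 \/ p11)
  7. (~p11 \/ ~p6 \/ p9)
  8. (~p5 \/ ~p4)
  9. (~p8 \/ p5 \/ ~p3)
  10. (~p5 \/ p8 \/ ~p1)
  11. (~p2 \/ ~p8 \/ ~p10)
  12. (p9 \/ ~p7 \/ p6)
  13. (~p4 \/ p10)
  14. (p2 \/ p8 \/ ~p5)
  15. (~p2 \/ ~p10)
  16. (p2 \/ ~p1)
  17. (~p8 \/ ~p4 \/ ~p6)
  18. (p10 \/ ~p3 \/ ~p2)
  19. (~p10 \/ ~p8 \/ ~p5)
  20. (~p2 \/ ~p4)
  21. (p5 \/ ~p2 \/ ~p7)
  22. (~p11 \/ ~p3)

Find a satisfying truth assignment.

p1 occurs only negated in the remaining clauses — set p1 = False.
Branch on p2: take p2 = False.
Set p3 = True and propagate.
  then p11 is forced to False.
The remaining clauses are satisfied by p4 = True, p5 = False, p6 = True, p7 = False, p8 = False, p9 = True, p10 = True.

p1=False, p2=False, p3=True, p4=True, p5=False, p6=True, p7=False, p8=False, p9=True, p10=True, p11=False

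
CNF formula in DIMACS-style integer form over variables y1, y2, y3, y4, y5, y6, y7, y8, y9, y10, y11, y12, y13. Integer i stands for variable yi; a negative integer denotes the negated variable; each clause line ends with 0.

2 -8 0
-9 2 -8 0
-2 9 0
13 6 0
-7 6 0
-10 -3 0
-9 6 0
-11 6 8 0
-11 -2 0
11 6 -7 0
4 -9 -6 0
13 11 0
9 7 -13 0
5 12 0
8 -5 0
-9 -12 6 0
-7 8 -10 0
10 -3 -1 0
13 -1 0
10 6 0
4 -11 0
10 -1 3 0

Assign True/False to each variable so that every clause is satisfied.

Pure literal: y1 appears only negated; assign y1 = False.
y4 occurs only positively in the remaining clauses — set y4 = True.
Try y2 = False.
  then y8 is forced to False.
  then y5 is forced to False.
  then y12 is forced to True.
Try y3 = True.
  then y10 is forced to False.
  then y6 is forced to True.
The remaining clauses are satisfied by y7 = False, y9 = False, y11 = True, y13 = False.
Check each clause:
  1. {¬y8, y2} — ¬y8 is true.
  2. {¬y9, y2, ¬y8} — ¬y8 is true.
  3. {¬y2, y9} — ¬y2 is true.
  4. {y6, y13} — y6 is true.
  5. {y6, ¬y7} — ¬y7 is true.
  6. {¬y3, ¬y10} — ¬y10 is true.
  7. {¬y9, y6} — y6 is true.
  8. {y8, y6, ¬y11} — y6 is true.
  9. {¬y11, ¬y2} — ¬y2 is true.
  10. {y6, y11, ¬y7} — ¬y7 is true.
  11. {¬y6, ¬y9, y4} — y4 is true.
  12. {y11, y13} — y11 is true.
  13. {y7, ¬y13, y9} — ¬y13 is true.
  14. {y5, y12} — y12 is true.
  15. {y8, ¬y5} — ¬y5 is true.
  16. {y6, ¬y9, ¬y12} — y6 is true.
  17. {¬y7, ¬y10, y8} — ¬y7 is true.
  18. {¬y1, y10, ¬y3} — ¬y1 is true.
  19. {¬y1, y13} — ¬y1 is true.
  20. {y6, y10} — y6 is true.
  21. {¬y11, y4} — y4 is true.
  22. {y10, ¬y1, y3} — y3 is true.

y1=F, y2=F, y3=T, y4=T, y5=F, y6=T, y7=F, y8=F, y9=F, y10=F, y11=T, y12=T, y13=F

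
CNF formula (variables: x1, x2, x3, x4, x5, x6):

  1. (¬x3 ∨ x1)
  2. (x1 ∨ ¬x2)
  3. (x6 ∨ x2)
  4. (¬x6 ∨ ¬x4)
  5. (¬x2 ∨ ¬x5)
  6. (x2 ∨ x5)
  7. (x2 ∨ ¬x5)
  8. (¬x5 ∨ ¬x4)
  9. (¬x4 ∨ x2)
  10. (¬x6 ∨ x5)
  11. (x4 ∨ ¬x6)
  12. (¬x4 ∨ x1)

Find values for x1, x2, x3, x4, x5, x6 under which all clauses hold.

x1 = T  x2 = T  x3 = F  x4 = T  x5 = F  x6 = F

Check each clause:
  1. (x1 ∨ ¬x3) — x1 is true.
  2. (¬x2 ∨ x1) — x1 is true.
  3. (x2 ∨ x6) — x2 is true.
  4. (¬x6 ∨ ¬x4) — ¬x6 is true.
  5. (¬x5 ∨ ¬x2) — ¬x5 is true.
  6. (x2 ∨ x5) — x2 is true.
  7. (x2 ∨ ¬x5) — x2 is true.
  8. (¬x4 ∨ ¬x5) — ¬x5 is true.
  9. (¬x4 ∨ x2) — x2 is true.
  10. (x5 ∨ ¬x6) — ¬x6 is true.
  11. (x4 ∨ ¬x6) — ¬x6 is true.
  12. (¬x4 ∨ x1) — x1 is true.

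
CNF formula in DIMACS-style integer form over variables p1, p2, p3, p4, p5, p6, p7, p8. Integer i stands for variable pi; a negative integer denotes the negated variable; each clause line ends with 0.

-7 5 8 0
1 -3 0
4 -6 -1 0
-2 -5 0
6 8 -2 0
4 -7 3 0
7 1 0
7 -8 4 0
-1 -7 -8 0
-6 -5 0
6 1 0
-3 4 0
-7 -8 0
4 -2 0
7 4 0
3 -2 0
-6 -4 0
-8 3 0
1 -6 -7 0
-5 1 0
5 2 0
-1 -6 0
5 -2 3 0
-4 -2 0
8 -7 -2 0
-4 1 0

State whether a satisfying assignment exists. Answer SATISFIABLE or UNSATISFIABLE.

SATISFIABLE

Set p1 = True and propagate.
  then p6 is forced to False.
Try p2 = False.
  then p5 is forced to True.
The remaining clauses are satisfied by p3 = True, p4 = True, p7 = False, p8 = False.
So p1=T, p2=F, p3=T, p4=T, p5=T, p6=F, p7=F, p8=F is a satisfying assignment.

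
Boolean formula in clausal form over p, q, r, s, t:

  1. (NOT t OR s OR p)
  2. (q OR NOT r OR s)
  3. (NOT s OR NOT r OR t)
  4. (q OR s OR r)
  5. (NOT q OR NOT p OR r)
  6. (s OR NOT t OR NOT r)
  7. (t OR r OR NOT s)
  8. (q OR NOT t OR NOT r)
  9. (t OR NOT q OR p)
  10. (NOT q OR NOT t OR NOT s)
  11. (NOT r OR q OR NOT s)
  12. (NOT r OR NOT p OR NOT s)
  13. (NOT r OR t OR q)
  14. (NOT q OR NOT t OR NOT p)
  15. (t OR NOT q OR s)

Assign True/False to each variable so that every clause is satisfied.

p=F, q=F, r=F, s=T, t=T

Branch on p: take p = False.
Set q = False and propagate.
For the remaining variables, r = False, s = True, t = True works.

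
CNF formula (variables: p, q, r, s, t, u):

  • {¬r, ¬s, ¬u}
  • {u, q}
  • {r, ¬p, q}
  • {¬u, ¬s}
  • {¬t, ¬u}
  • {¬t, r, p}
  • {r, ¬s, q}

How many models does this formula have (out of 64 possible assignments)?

21

Case analysis on r and u:
  r=1, u=1: remaining (p,q,s,t) ∈ {(0,0,0,0); (0,1,0,0); (1,0,0,0); (1,1,0,0)} — 4.
  r=1, u=0: forces q=1; p, s, t free → 2^3 = 8.
  r=0, u=1: remaining (p,q,s,t) ∈ {(0,0,0,0); (0,1,0,0); (1,1,0,0)} — 3.
  r=0, u=0: s free; 3 ways for (p,q,t) × 2^1 = 6.
Total: 4 + 8 + 3 + 6 = 21.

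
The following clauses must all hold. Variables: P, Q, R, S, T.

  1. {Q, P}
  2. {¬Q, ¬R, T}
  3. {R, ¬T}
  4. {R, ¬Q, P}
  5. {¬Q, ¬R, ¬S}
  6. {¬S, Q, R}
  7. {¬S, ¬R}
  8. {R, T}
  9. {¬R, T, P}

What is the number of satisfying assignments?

4

Satisfying assignments:
  P=0 Q=1 R=1 S=0 T=1
  P=1 Q=0 R=1 S=0 T=0
  P=1 Q=0 R=1 S=0 T=1
  P=1 Q=1 R=1 S=0 T=1
That's 4 in total.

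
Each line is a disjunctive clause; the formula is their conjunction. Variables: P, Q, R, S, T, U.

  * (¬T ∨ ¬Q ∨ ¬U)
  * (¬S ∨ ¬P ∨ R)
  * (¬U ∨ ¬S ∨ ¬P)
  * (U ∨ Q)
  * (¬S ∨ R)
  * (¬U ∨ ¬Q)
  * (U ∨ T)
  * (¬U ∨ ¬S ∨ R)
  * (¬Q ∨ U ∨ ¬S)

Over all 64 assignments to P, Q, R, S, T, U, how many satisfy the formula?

14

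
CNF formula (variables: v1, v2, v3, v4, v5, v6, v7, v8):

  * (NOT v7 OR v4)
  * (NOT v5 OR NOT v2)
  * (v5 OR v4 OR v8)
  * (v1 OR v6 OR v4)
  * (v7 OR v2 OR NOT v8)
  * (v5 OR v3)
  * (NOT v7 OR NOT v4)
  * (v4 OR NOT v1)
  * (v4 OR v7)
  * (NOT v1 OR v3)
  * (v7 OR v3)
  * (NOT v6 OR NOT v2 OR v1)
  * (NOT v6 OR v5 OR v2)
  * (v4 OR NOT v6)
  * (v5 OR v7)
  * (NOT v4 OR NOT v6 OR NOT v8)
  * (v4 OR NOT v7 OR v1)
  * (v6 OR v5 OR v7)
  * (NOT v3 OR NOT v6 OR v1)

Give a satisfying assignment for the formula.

v1 = T, v2 = F, v3 = T, v4 = T, v5 = T, v6 = F, v7 = F, v8 = F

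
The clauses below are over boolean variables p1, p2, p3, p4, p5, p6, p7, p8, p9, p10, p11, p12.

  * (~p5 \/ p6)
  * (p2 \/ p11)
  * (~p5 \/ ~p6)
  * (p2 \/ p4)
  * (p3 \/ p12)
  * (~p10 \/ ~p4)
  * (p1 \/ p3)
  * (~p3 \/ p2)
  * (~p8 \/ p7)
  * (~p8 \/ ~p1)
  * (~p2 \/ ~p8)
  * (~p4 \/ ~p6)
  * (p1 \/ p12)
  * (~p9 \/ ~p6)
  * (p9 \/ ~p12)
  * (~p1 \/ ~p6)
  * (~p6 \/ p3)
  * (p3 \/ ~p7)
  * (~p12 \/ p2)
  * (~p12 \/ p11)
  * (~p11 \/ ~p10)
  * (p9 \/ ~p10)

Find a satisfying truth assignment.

Pure literal: p5 appears only negated; assign p5 = False.
Pure literal: p8 appears only negated; assign p8 = False.
Set p1 = True and propagate.
  then p6 is forced to False.
Branch on p2: take p2 = True.
For the remaining variables, p3 = True, p4 = False, p7 = True, p9 = False, p10 = False, p11 = True, p12 = False works.
Every clause has at least one true literal under this assignment.

p1=T, p2=T, p3=T, p4=F, p5=F, p6=F, p7=T, p8=F, p9=F, p10=F, p11=T, p12=F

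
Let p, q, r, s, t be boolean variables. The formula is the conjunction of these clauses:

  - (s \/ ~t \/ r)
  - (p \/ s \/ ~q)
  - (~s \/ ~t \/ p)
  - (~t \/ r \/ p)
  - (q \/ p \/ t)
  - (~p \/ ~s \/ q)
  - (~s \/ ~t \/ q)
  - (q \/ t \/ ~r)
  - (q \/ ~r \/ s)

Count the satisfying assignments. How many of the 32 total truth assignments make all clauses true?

10

Case analysis on q and s:
  q=1, s=1: r free; 3 ways for (p,t) × 2^1 = 6.
  q=1, s=0: remaining (p,r,t) ∈ {(1,0,0); (1,1,0); (1,1,1)} — 3.
  q=0, s=1: a clause becomes empty — 0.
  q=0, s=0: remaining (p,r,t) ∈ {(1,0,0)} — 1.
Total: 6 + 3 + 0 + 1 = 10.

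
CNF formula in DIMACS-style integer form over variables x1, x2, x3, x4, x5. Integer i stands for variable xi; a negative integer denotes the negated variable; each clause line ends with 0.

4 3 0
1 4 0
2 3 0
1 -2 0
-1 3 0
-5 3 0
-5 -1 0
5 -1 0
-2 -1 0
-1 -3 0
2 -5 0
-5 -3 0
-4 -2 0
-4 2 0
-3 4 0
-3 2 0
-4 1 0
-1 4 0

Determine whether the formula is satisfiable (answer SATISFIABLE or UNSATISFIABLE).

x1 = True:
  propagation gives x3=True; an empty clause results — contradiction.
x1 = False:
  propagation gives x4=True; an empty clause results — contradiction.
Every branch closes, so no satisfying assignment exists.

UNSATISFIABLE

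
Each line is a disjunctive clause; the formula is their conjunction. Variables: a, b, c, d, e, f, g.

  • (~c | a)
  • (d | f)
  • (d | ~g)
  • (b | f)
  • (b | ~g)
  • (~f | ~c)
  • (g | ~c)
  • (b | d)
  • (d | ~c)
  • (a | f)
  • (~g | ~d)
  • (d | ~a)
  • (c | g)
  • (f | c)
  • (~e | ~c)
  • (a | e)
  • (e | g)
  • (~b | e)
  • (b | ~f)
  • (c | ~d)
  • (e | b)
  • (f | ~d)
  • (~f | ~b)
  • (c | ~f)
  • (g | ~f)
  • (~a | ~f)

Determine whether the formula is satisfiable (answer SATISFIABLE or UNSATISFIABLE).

UNSATISFIABLE

f = True:
  propagation gives c=False; an empty clause results — contradiction.
f = False:
  propagation gives d=True; an empty clause results — contradiction.
Every branch closes, so no satisfying assignment exists.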